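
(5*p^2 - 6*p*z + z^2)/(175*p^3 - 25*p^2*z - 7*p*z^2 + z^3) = (-p + z)/(-35*p^2 - 2*p*z + z^2)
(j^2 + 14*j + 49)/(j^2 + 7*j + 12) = (j^2 + 14*j + 49)/(j^2 + 7*j + 12)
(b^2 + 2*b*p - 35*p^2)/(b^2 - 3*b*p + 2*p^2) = (b^2 + 2*b*p - 35*p^2)/(b^2 - 3*b*p + 2*p^2)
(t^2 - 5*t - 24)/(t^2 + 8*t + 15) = (t - 8)/(t + 5)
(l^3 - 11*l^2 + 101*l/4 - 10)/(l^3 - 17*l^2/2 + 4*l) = (l - 5/2)/l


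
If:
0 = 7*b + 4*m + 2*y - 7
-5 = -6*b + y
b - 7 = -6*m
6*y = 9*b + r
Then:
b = 37/55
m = 58/55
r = -651/55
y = -53/55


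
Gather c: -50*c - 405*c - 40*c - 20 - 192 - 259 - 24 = -495*c - 495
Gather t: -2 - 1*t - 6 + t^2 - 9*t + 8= t^2 - 10*t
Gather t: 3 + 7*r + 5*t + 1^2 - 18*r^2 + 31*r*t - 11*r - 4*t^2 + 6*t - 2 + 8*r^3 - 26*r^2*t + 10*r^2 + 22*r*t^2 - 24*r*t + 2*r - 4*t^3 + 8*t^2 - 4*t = 8*r^3 - 8*r^2 - 2*r - 4*t^3 + t^2*(22*r + 4) + t*(-26*r^2 + 7*r + 7) + 2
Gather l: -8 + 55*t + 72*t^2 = 72*t^2 + 55*t - 8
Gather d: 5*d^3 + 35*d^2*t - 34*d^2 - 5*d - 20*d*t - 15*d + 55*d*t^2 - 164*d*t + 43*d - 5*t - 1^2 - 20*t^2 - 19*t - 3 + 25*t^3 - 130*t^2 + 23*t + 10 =5*d^3 + d^2*(35*t - 34) + d*(55*t^2 - 184*t + 23) + 25*t^3 - 150*t^2 - t + 6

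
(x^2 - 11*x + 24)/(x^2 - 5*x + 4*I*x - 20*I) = (x^2 - 11*x + 24)/(x^2 + x*(-5 + 4*I) - 20*I)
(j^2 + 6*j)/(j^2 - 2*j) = (j + 6)/(j - 2)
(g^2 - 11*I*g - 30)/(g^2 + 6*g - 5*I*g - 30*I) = (g - 6*I)/(g + 6)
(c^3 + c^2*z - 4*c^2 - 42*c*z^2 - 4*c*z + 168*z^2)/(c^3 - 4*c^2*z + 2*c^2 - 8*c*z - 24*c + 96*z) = (-c^2 - c*z + 42*z^2)/(-c^2 + 4*c*z - 6*c + 24*z)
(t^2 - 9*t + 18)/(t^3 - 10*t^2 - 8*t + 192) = (t - 3)/(t^2 - 4*t - 32)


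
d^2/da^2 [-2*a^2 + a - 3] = -4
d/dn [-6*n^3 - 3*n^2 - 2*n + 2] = -18*n^2 - 6*n - 2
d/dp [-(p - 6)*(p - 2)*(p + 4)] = -3*p^2 + 8*p + 20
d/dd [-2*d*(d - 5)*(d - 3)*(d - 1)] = -8*d^3 + 54*d^2 - 92*d + 30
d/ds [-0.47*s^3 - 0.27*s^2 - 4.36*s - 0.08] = -1.41*s^2 - 0.54*s - 4.36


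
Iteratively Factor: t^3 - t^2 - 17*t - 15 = (t + 1)*(t^2 - 2*t - 15) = (t + 1)*(t + 3)*(t - 5)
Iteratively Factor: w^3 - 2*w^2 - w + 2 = (w - 1)*(w^2 - w - 2) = (w - 1)*(w + 1)*(w - 2)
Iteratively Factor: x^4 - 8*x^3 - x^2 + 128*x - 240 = (x - 4)*(x^3 - 4*x^2 - 17*x + 60) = (x - 4)*(x + 4)*(x^2 - 8*x + 15) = (x - 5)*(x - 4)*(x + 4)*(x - 3)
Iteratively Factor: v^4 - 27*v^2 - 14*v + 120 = (v - 2)*(v^3 + 2*v^2 - 23*v - 60) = (v - 2)*(v + 3)*(v^2 - v - 20) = (v - 5)*(v - 2)*(v + 3)*(v + 4)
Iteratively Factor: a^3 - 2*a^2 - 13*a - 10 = (a - 5)*(a^2 + 3*a + 2) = (a - 5)*(a + 1)*(a + 2)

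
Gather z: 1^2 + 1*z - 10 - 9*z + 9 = -8*z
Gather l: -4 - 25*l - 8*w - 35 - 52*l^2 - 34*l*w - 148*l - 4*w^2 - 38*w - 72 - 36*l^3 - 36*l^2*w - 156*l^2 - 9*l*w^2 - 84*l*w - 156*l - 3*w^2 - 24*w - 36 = -36*l^3 + l^2*(-36*w - 208) + l*(-9*w^2 - 118*w - 329) - 7*w^2 - 70*w - 147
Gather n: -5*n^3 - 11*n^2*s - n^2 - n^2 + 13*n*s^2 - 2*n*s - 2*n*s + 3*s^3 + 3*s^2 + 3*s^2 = -5*n^3 + n^2*(-11*s - 2) + n*(13*s^2 - 4*s) + 3*s^3 + 6*s^2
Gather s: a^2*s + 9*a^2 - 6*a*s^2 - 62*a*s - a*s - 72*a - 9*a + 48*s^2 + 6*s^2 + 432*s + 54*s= 9*a^2 - 81*a + s^2*(54 - 6*a) + s*(a^2 - 63*a + 486)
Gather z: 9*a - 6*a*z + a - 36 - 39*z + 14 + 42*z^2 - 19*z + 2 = 10*a + 42*z^2 + z*(-6*a - 58) - 20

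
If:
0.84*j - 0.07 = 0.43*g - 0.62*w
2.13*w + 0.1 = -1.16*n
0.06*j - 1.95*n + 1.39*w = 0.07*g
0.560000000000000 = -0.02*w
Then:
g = -3506.71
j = -1774.35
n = 51.33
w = -28.00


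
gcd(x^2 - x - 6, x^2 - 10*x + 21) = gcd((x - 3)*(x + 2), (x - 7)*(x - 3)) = x - 3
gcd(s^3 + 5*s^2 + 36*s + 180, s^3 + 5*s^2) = s + 5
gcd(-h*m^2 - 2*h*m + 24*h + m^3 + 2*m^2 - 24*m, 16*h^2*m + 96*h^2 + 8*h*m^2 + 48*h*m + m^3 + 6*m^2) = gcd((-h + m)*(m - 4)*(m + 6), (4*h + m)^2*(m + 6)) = m + 6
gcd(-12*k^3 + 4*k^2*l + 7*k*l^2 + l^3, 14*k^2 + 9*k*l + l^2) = 2*k + l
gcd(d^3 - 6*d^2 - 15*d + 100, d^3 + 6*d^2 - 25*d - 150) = d - 5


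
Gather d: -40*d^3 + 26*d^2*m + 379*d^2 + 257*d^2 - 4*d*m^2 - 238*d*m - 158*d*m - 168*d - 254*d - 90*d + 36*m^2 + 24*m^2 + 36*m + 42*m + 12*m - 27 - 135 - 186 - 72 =-40*d^3 + d^2*(26*m + 636) + d*(-4*m^2 - 396*m - 512) + 60*m^2 + 90*m - 420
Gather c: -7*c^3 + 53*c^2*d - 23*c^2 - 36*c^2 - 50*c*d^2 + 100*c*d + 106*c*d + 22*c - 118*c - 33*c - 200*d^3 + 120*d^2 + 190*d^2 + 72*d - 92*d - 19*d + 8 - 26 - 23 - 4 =-7*c^3 + c^2*(53*d - 59) + c*(-50*d^2 + 206*d - 129) - 200*d^3 + 310*d^2 - 39*d - 45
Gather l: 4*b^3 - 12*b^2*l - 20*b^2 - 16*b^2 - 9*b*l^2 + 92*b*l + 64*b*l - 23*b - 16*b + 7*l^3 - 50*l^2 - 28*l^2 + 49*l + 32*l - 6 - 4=4*b^3 - 36*b^2 - 39*b + 7*l^3 + l^2*(-9*b - 78) + l*(-12*b^2 + 156*b + 81) - 10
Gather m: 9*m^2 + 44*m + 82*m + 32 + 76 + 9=9*m^2 + 126*m + 117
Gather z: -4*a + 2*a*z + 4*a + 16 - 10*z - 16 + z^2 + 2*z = z^2 + z*(2*a - 8)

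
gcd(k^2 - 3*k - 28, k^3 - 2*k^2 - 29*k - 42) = k - 7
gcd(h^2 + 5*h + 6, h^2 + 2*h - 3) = h + 3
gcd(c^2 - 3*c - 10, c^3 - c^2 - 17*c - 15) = c - 5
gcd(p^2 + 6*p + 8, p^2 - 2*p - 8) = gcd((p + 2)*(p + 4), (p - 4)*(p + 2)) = p + 2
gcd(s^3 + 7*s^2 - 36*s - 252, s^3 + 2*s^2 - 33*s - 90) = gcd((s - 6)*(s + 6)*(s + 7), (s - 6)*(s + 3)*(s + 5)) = s - 6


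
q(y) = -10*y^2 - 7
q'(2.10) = -42.00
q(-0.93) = -15.65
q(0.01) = -7.00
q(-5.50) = -309.50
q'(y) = -20*y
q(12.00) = -1447.00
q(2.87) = -89.37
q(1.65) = -34.22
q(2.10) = -51.10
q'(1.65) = -33.00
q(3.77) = -149.13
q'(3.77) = -75.40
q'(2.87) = -57.40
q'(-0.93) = 18.60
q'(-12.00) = 240.00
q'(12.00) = -240.00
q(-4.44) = -204.14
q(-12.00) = -1447.00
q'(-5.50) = 110.00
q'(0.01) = -0.20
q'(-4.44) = 88.80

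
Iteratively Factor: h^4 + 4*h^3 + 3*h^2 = (h + 1)*(h^3 + 3*h^2) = h*(h + 1)*(h^2 + 3*h) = h^2*(h + 1)*(h + 3)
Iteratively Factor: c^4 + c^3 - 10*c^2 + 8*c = (c - 2)*(c^3 + 3*c^2 - 4*c) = (c - 2)*(c + 4)*(c^2 - c) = (c - 2)*(c - 1)*(c + 4)*(c)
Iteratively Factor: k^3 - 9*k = (k + 3)*(k^2 - 3*k) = k*(k + 3)*(k - 3)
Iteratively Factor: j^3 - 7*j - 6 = (j - 3)*(j^2 + 3*j + 2) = (j - 3)*(j + 1)*(j + 2)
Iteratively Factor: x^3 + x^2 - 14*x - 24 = (x + 3)*(x^2 - 2*x - 8) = (x + 2)*(x + 3)*(x - 4)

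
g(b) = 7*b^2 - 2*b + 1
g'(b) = 14*b - 2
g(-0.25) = 1.94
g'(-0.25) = -5.50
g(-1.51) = 19.98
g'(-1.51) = -23.14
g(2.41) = 36.84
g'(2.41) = 31.74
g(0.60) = 2.32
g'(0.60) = 6.40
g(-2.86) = 63.98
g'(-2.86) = -42.04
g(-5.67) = 237.38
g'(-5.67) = -81.38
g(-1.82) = 27.83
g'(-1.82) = -27.48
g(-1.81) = 27.55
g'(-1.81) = -27.34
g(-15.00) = 1606.00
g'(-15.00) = -212.00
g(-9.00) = 586.00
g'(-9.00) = -128.00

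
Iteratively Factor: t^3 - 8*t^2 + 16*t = (t - 4)*(t^2 - 4*t) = t*(t - 4)*(t - 4)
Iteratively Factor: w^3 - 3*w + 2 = (w + 2)*(w^2 - 2*w + 1) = (w - 1)*(w + 2)*(w - 1)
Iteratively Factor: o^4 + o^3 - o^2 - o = (o + 1)*(o^3 - o) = o*(o + 1)*(o^2 - 1) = o*(o + 1)^2*(o - 1)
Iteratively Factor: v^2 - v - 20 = (v - 5)*(v + 4)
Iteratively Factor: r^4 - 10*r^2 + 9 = (r - 1)*(r^3 + r^2 - 9*r - 9) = (r - 1)*(r + 3)*(r^2 - 2*r - 3) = (r - 1)*(r + 1)*(r + 3)*(r - 3)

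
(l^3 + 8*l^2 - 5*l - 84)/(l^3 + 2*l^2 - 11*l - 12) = (l + 7)/(l + 1)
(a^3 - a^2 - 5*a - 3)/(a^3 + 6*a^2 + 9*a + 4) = (a - 3)/(a + 4)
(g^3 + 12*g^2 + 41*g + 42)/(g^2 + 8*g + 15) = (g^2 + 9*g + 14)/(g + 5)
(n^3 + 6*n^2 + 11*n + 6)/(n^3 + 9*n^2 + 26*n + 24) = (n + 1)/(n + 4)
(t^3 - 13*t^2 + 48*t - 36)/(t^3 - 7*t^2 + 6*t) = (t - 6)/t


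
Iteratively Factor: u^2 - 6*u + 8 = (u - 2)*(u - 4)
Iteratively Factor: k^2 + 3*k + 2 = (k + 2)*(k + 1)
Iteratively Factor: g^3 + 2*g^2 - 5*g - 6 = (g - 2)*(g^2 + 4*g + 3) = (g - 2)*(g + 3)*(g + 1)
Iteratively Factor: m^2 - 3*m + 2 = (m - 2)*(m - 1)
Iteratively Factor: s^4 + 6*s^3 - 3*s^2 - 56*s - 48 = (s + 4)*(s^3 + 2*s^2 - 11*s - 12) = (s + 4)^2*(s^2 - 2*s - 3) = (s - 3)*(s + 4)^2*(s + 1)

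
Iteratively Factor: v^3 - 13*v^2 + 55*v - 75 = (v - 5)*(v^2 - 8*v + 15) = (v - 5)*(v - 3)*(v - 5)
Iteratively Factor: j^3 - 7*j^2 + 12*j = (j)*(j^2 - 7*j + 12) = j*(j - 3)*(j - 4)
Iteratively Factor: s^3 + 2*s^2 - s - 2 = (s + 2)*(s^2 - 1) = (s + 1)*(s + 2)*(s - 1)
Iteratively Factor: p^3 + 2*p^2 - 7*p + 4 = (p - 1)*(p^2 + 3*p - 4) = (p - 1)*(p + 4)*(p - 1)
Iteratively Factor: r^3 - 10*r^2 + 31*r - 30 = (r - 2)*(r^2 - 8*r + 15) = (r - 3)*(r - 2)*(r - 5)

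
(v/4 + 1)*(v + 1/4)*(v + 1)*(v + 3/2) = v^4/4 + 27*v^3/16 + 105*v^2/32 + 71*v/32 + 3/8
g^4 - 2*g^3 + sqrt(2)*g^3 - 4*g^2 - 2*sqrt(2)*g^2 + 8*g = g*(g - 2)*(g - sqrt(2))*(g + 2*sqrt(2))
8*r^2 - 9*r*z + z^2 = (-8*r + z)*(-r + z)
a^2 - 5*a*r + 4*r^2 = (a - 4*r)*(a - r)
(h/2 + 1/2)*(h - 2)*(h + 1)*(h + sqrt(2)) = h^4/2 + sqrt(2)*h^3/2 - 3*h^2/2 - 3*sqrt(2)*h/2 - h - sqrt(2)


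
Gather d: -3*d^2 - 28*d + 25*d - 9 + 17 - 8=-3*d^2 - 3*d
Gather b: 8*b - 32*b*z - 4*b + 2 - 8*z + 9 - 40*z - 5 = b*(4 - 32*z) - 48*z + 6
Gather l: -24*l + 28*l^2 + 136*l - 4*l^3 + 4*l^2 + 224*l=-4*l^3 + 32*l^2 + 336*l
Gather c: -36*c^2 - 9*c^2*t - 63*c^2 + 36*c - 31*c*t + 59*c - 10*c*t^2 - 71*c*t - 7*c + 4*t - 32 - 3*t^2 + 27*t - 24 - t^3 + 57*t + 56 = c^2*(-9*t - 99) + c*(-10*t^2 - 102*t + 88) - t^3 - 3*t^2 + 88*t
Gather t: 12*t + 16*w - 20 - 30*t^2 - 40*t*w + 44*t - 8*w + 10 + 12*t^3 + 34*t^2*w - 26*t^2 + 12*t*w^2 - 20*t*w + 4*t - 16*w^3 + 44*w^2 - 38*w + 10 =12*t^3 + t^2*(34*w - 56) + t*(12*w^2 - 60*w + 60) - 16*w^3 + 44*w^2 - 30*w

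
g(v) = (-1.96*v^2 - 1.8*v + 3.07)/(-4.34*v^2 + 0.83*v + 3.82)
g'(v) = (-3.92*v - 1.8)/(-4.34*v^2 + 0.83*v + 3.82) + (8.68*v - 0.83)*(-1.96*v^2 - 1.8*v + 3.07)/(-4.34*v^2 + 0.83*v + 3.82)^2 = (-9.4388*v^2 + 11.6732*v - 9.4241)/(18.8356*v^4 - 7.2044*v^3 - 32.4687*v^2 + 6.3412*v + 14.5924)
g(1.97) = 0.71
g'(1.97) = -0.18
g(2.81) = 0.62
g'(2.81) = -0.06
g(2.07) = 0.69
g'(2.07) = -0.15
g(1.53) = 0.84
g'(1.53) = -0.53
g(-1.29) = -0.48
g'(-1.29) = -2.01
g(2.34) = 0.66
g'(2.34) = -0.10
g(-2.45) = 0.18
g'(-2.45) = -0.16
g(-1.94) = 0.06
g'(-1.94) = -0.34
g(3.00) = 0.61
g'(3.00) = -0.06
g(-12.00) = 0.41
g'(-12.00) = -0.00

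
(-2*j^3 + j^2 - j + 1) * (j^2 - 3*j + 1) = -2*j^5 + 7*j^4 - 6*j^3 + 5*j^2 - 4*j + 1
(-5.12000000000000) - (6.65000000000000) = -11.7700000000000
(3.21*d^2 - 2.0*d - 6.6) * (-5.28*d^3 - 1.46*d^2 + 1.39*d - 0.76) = -16.9488*d^5 + 5.8734*d^4 + 42.2299*d^3 + 4.4164*d^2 - 7.654*d + 5.016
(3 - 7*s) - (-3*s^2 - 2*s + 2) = 3*s^2 - 5*s + 1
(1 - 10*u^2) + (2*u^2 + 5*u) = -8*u^2 + 5*u + 1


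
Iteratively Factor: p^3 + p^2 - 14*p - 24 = (p - 4)*(p^2 + 5*p + 6) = (p - 4)*(p + 3)*(p + 2)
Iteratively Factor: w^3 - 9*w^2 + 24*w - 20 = (w - 2)*(w^2 - 7*w + 10) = (w - 5)*(w - 2)*(w - 2)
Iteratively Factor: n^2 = (n)*(n)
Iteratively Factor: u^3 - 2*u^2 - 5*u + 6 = (u - 3)*(u^2 + u - 2) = (u - 3)*(u + 2)*(u - 1)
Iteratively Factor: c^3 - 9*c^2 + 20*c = (c - 4)*(c^2 - 5*c) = c*(c - 4)*(c - 5)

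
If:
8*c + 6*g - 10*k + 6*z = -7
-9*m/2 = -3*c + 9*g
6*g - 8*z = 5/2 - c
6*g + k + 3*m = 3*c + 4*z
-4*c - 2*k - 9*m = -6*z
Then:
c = 101/114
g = 106/171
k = 221/114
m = -37/57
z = 5/19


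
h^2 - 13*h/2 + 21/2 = (h - 7/2)*(h - 3)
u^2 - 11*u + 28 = (u - 7)*(u - 4)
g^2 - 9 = (g - 3)*(g + 3)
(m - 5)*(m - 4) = m^2 - 9*m + 20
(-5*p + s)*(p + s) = -5*p^2 - 4*p*s + s^2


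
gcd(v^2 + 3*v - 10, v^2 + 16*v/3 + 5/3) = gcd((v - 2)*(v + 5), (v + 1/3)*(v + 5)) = v + 5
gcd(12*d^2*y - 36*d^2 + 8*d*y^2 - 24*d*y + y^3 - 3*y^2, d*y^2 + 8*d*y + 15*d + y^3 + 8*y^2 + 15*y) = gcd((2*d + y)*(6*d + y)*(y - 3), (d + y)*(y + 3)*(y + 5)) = 1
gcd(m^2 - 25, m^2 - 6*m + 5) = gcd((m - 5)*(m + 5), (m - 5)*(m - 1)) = m - 5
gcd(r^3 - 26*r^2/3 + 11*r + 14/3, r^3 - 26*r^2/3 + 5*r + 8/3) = r + 1/3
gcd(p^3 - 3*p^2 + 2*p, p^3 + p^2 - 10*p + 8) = p^2 - 3*p + 2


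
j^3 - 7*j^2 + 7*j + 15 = (j - 5)*(j - 3)*(j + 1)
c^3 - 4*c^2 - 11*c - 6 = (c - 6)*(c + 1)^2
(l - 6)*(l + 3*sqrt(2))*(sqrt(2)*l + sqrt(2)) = sqrt(2)*l^3 - 5*sqrt(2)*l^2 + 6*l^2 - 30*l - 6*sqrt(2)*l - 36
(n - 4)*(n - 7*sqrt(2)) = n^2 - 7*sqrt(2)*n - 4*n + 28*sqrt(2)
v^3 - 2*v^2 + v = v*(v - 1)^2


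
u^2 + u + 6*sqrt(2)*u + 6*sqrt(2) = (u + 1)*(u + 6*sqrt(2))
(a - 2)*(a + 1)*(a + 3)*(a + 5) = a^4 + 7*a^3 + 5*a^2 - 31*a - 30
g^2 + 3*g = g*(g + 3)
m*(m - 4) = m^2 - 4*m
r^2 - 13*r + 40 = (r - 8)*(r - 5)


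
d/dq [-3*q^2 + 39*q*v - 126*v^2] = -6*q + 39*v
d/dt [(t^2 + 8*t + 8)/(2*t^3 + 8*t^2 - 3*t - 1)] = (-2*t^4 - 32*t^3 - 115*t^2 - 130*t + 16)/(4*t^6 + 32*t^5 + 52*t^4 - 52*t^3 - 7*t^2 + 6*t + 1)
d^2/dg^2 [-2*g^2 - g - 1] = -4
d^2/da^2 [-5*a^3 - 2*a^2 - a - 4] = -30*a - 4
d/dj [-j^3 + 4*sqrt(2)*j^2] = j*(-3*j + 8*sqrt(2))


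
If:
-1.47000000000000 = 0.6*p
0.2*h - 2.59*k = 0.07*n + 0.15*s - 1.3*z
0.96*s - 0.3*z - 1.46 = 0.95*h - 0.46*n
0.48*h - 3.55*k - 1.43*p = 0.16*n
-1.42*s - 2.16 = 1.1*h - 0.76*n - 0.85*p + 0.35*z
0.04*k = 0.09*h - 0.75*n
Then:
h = -3.27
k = 0.56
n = -0.42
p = -2.45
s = -1.05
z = 1.48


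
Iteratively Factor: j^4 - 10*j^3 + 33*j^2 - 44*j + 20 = (j - 2)*(j^3 - 8*j^2 + 17*j - 10) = (j - 2)*(j - 1)*(j^2 - 7*j + 10) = (j - 2)^2*(j - 1)*(j - 5)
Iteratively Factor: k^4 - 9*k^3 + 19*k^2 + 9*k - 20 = (k - 1)*(k^3 - 8*k^2 + 11*k + 20) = (k - 4)*(k - 1)*(k^2 - 4*k - 5) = (k - 4)*(k - 1)*(k + 1)*(k - 5)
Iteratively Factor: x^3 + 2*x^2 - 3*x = (x + 3)*(x^2 - x) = x*(x + 3)*(x - 1)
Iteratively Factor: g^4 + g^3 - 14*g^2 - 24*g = (g)*(g^3 + g^2 - 14*g - 24) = g*(g + 2)*(g^2 - g - 12) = g*(g - 4)*(g + 2)*(g + 3)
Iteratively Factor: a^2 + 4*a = (a + 4)*(a)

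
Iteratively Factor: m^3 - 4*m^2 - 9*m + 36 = (m + 3)*(m^2 - 7*m + 12) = (m - 4)*(m + 3)*(m - 3)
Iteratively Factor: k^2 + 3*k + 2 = (k + 2)*(k + 1)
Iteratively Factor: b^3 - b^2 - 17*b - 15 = (b + 1)*(b^2 - 2*b - 15) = (b - 5)*(b + 1)*(b + 3)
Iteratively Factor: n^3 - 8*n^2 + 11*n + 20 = (n - 5)*(n^2 - 3*n - 4) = (n - 5)*(n + 1)*(n - 4)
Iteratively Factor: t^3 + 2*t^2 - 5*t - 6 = (t + 3)*(t^2 - t - 2) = (t + 1)*(t + 3)*(t - 2)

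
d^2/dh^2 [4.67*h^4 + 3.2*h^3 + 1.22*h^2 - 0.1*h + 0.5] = 56.04*h^2 + 19.2*h + 2.44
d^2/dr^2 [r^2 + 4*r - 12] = 2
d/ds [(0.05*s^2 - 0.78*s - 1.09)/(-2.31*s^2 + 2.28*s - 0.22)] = (-1.6878*s^2 - 5.0578*s + 2.6568)/(5.3361*s^4 - 10.5336*s^3 + 6.2148*s^2 - 1.0032*s + 0.0484)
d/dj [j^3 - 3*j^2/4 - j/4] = 3*j^2 - 3*j/2 - 1/4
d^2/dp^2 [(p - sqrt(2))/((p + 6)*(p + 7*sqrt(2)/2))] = 4*(4*(p + 6)^2*(p - sqrt(2)) - 2*(p + 6)^2*(2*p + 7*sqrt(2)) + 2*(p + 6)*(p - sqrt(2))*(2*p + 7*sqrt(2)) - (p + 6)*(2*p + 7*sqrt(2))^2 + (p - sqrt(2))*(2*p + 7*sqrt(2))^2)/((p + 6)^3*(2*p + 7*sqrt(2))^3)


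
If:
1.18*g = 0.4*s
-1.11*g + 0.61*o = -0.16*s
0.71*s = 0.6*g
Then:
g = 0.00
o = 0.00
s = 0.00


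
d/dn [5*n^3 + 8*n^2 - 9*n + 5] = 15*n^2 + 16*n - 9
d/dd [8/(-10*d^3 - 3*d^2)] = 48*(5*d + 1)/(d^3*(10*d + 3)^2)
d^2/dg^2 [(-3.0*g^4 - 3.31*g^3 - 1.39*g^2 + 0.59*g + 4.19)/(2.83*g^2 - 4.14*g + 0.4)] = (-48.0534*g^6 + 210.8916*g^5 - 328.8888*g^4 - 49.602846*g^3 + 237.912786*g^2 - 301.730148*g + 135.652968)/(22.665187*g^6 - 99.470538*g^5 + 155.125884*g^4 - 99.076824*g^3 + 21.92592*g^2 - 1.9872*g + 0.064)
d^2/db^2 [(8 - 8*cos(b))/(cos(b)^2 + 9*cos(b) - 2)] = 16*(9*(1 - cos(2*b))^2*cos(b) - 13*(1 - cos(2*b))^2 + 59*cos(b) - 182*cos(2*b) - 9*cos(3*b) - 2*cos(5*b) + 390)/(18*cos(b) + cos(2*b) - 3)^3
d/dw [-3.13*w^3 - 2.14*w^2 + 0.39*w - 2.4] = -9.39*w^2 - 4.28*w + 0.39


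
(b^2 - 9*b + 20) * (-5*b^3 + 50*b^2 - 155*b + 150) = -5*b^5 + 95*b^4 - 705*b^3 + 2545*b^2 - 4450*b + 3000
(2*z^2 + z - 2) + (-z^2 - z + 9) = z^2 + 7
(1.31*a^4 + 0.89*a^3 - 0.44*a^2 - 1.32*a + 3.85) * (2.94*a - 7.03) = 3.8514*a^5 - 6.5927*a^4 - 7.5503*a^3 - 0.7876*a^2 + 20.5986*a - 27.0655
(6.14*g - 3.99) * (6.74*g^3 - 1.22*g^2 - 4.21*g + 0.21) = 41.3836*g^4 - 34.3834*g^3 - 20.9816*g^2 + 18.0873*g - 0.8379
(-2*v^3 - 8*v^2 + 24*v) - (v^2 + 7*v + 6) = -2*v^3 - 9*v^2 + 17*v - 6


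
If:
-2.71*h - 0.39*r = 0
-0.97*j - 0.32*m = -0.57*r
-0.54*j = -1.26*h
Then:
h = -0.143911439114391*r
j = -0.335793357933579*r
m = 2.79912361623616*r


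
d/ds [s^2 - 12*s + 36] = 2*s - 12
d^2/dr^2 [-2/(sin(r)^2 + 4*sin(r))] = 4*(2*sin(r) + 6 + 5/sin(r) - 12/sin(r)^2 - 16/sin(r)^3)/(sin(r) + 4)^3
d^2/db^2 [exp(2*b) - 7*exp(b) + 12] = (4*exp(b) - 7)*exp(b)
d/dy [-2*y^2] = -4*y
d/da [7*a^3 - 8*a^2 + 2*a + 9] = 21*a^2 - 16*a + 2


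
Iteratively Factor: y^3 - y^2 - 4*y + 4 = (y + 2)*(y^2 - 3*y + 2) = (y - 1)*(y + 2)*(y - 2)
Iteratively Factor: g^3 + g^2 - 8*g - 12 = (g + 2)*(g^2 - g - 6) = (g - 3)*(g + 2)*(g + 2)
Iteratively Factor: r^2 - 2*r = (r)*(r - 2)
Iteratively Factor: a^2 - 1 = (a + 1)*(a - 1)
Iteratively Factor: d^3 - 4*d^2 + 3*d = (d)*(d^2 - 4*d + 3) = d*(d - 1)*(d - 3)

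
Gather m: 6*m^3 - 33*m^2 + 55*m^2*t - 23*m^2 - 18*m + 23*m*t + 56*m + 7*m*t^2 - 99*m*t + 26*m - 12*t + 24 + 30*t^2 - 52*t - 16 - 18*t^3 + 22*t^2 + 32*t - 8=6*m^3 + m^2*(55*t - 56) + m*(7*t^2 - 76*t + 64) - 18*t^3 + 52*t^2 - 32*t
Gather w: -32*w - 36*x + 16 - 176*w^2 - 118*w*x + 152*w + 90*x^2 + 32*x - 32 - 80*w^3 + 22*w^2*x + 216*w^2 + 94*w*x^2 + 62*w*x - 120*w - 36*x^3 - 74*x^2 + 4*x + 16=-80*w^3 + w^2*(22*x + 40) + w*(94*x^2 - 56*x) - 36*x^3 + 16*x^2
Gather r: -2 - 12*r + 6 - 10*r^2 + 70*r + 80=-10*r^2 + 58*r + 84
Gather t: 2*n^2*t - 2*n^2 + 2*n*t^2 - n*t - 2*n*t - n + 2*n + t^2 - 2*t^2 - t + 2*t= -2*n^2 + n + t^2*(2*n - 1) + t*(2*n^2 - 3*n + 1)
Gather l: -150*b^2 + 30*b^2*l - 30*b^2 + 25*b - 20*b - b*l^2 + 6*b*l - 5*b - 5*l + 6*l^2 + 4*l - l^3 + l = -180*b^2 - l^3 + l^2*(6 - b) + l*(30*b^2 + 6*b)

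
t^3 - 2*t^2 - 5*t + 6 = (t - 3)*(t - 1)*(t + 2)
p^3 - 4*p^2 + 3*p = p*(p - 3)*(p - 1)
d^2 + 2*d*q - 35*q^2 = (d - 5*q)*(d + 7*q)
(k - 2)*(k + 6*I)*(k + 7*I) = k^3 - 2*k^2 + 13*I*k^2 - 42*k - 26*I*k + 84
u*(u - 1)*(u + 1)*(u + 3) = u^4 + 3*u^3 - u^2 - 3*u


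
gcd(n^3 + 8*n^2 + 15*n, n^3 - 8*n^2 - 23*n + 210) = n + 5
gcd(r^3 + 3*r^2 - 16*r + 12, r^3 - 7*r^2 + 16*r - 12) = r - 2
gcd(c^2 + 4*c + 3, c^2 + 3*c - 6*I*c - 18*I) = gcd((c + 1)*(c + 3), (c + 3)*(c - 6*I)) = c + 3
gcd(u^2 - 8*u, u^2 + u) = u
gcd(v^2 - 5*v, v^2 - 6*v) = v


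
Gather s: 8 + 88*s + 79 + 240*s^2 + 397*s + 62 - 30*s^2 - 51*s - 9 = 210*s^2 + 434*s + 140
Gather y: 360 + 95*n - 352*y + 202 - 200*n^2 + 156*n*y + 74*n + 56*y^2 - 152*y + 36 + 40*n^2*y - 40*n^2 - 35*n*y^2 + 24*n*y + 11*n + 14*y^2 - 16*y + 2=-240*n^2 + 180*n + y^2*(70 - 35*n) + y*(40*n^2 + 180*n - 520) + 600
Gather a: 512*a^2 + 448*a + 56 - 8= 512*a^2 + 448*a + 48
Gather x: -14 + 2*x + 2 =2*x - 12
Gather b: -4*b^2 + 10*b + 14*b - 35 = -4*b^2 + 24*b - 35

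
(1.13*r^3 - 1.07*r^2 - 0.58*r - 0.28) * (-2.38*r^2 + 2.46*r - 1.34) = -2.6894*r^5 + 5.3264*r^4 - 2.766*r^3 + 0.6734*r^2 + 0.0883999999999999*r + 0.3752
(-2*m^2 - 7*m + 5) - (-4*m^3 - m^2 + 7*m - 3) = 4*m^3 - m^2 - 14*m + 8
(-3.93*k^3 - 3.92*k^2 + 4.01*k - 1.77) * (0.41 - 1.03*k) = 4.0479*k^4 + 2.4263*k^3 - 5.7375*k^2 + 3.4672*k - 0.7257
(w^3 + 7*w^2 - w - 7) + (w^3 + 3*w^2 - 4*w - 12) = 2*w^3 + 10*w^2 - 5*w - 19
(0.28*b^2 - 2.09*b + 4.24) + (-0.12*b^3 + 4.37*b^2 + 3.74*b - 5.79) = -0.12*b^3 + 4.65*b^2 + 1.65*b - 1.55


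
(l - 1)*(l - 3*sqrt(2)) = l^2 - 3*sqrt(2)*l - l + 3*sqrt(2)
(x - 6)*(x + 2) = x^2 - 4*x - 12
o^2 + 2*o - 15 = (o - 3)*(o + 5)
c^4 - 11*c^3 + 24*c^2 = c^2*(c - 8)*(c - 3)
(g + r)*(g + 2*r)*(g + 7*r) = g^3 + 10*g^2*r + 23*g*r^2 + 14*r^3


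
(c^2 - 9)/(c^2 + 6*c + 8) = (c^2 - 9)/(c^2 + 6*c + 8)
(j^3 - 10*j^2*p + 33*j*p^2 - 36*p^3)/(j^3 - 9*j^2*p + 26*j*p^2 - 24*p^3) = (-j + 3*p)/(-j + 2*p)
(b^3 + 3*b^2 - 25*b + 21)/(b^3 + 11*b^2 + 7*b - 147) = (b - 1)/(b + 7)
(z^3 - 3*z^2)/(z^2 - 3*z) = z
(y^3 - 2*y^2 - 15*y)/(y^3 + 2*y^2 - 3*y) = (y - 5)/(y - 1)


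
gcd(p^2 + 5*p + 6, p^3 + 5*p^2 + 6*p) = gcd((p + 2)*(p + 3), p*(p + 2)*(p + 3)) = p^2 + 5*p + 6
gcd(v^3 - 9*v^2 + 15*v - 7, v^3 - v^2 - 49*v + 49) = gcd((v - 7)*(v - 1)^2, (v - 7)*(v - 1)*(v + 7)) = v^2 - 8*v + 7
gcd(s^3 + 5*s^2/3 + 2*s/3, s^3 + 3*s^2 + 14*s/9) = s^2 + 2*s/3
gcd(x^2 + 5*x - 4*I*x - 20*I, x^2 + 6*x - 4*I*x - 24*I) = x - 4*I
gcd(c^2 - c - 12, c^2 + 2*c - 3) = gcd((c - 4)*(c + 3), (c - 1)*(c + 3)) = c + 3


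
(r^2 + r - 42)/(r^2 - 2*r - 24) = (r + 7)/(r + 4)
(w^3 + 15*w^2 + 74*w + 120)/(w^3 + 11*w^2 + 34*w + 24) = (w + 5)/(w + 1)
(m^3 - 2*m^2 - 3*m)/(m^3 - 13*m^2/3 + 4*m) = 3*(m + 1)/(3*m - 4)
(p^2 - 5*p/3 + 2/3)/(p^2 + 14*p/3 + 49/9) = 3*(3*p^2 - 5*p + 2)/(9*p^2 + 42*p + 49)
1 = 1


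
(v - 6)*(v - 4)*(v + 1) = v^3 - 9*v^2 + 14*v + 24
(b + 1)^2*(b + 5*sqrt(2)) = b^3 + 2*b^2 + 5*sqrt(2)*b^2 + b + 10*sqrt(2)*b + 5*sqrt(2)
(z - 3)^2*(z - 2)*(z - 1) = z^4 - 9*z^3 + 29*z^2 - 39*z + 18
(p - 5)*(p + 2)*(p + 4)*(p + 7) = p^4 + 8*p^3 - 15*p^2 - 194*p - 280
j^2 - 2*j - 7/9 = (j - 7/3)*(j + 1/3)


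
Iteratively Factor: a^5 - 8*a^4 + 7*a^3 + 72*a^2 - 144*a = (a)*(a^4 - 8*a^3 + 7*a^2 + 72*a - 144) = a*(a - 4)*(a^3 - 4*a^2 - 9*a + 36) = a*(a - 4)^2*(a^2 - 9) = a*(a - 4)^2*(a + 3)*(a - 3)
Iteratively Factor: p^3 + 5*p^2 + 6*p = (p)*(p^2 + 5*p + 6) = p*(p + 3)*(p + 2)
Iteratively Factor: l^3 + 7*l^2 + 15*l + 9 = (l + 3)*(l^2 + 4*l + 3) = (l + 3)^2*(l + 1)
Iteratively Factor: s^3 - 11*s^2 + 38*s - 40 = (s - 5)*(s^2 - 6*s + 8) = (s - 5)*(s - 2)*(s - 4)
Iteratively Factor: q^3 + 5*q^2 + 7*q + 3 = (q + 1)*(q^2 + 4*q + 3) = (q + 1)^2*(q + 3)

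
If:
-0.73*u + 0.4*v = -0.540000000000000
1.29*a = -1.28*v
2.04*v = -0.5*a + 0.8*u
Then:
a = -0.53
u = 1.03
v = 0.54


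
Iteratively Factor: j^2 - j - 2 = (j - 2)*(j + 1)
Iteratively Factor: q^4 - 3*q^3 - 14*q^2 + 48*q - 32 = (q + 4)*(q^3 - 7*q^2 + 14*q - 8) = (q - 1)*(q + 4)*(q^2 - 6*q + 8) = (q - 2)*(q - 1)*(q + 4)*(q - 4)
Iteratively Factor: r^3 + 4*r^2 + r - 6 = (r - 1)*(r^2 + 5*r + 6) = (r - 1)*(r + 3)*(r + 2)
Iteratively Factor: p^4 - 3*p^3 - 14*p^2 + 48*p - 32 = (p - 1)*(p^3 - 2*p^2 - 16*p + 32) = (p - 4)*(p - 1)*(p^2 + 2*p - 8) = (p - 4)*(p - 1)*(p + 4)*(p - 2)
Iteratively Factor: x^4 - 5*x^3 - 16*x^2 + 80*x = (x)*(x^3 - 5*x^2 - 16*x + 80) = x*(x - 5)*(x^2 - 16) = x*(x - 5)*(x + 4)*(x - 4)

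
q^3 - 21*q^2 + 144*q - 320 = (q - 8)^2*(q - 5)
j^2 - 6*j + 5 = (j - 5)*(j - 1)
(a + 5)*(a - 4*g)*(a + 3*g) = a^3 - a^2*g + 5*a^2 - 12*a*g^2 - 5*a*g - 60*g^2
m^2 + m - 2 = (m - 1)*(m + 2)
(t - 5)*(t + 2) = t^2 - 3*t - 10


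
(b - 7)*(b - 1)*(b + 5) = b^3 - 3*b^2 - 33*b + 35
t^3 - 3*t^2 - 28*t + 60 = (t - 6)*(t - 2)*(t + 5)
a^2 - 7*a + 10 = (a - 5)*(a - 2)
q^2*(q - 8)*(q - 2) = q^4 - 10*q^3 + 16*q^2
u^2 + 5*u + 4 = (u + 1)*(u + 4)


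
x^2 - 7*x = x*(x - 7)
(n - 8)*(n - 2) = n^2 - 10*n + 16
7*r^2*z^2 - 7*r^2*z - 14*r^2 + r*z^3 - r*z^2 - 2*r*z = (7*r + z)*(z - 2)*(r*z + r)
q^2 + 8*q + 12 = (q + 2)*(q + 6)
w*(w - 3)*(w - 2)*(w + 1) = w^4 - 4*w^3 + w^2 + 6*w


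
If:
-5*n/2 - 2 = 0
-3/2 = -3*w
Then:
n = -4/5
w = 1/2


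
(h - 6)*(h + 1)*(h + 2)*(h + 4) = h^4 + h^3 - 28*h^2 - 76*h - 48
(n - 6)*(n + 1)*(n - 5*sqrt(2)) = n^3 - 5*sqrt(2)*n^2 - 5*n^2 - 6*n + 25*sqrt(2)*n + 30*sqrt(2)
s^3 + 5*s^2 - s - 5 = (s - 1)*(s + 1)*(s + 5)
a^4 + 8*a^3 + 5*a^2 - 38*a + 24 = (a - 1)^2*(a + 4)*(a + 6)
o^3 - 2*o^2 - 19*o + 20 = (o - 5)*(o - 1)*(o + 4)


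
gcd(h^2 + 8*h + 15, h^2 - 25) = h + 5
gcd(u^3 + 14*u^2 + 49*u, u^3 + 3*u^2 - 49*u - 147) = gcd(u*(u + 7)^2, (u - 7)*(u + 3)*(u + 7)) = u + 7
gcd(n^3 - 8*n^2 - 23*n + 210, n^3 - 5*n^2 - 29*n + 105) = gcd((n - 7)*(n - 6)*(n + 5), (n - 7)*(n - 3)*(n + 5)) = n^2 - 2*n - 35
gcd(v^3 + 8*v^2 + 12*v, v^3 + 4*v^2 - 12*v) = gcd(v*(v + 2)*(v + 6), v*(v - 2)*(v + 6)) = v^2 + 6*v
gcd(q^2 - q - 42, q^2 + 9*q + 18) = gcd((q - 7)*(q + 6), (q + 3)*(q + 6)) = q + 6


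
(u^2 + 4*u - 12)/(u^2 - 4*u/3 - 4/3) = 3*(u + 6)/(3*u + 2)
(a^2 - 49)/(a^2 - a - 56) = (a - 7)/(a - 8)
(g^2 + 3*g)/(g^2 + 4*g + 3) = g/(g + 1)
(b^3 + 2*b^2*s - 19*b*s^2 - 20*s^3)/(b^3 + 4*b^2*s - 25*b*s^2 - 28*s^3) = (b + 5*s)/(b + 7*s)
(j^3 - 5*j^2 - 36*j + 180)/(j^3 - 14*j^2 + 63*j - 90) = (j + 6)/(j - 3)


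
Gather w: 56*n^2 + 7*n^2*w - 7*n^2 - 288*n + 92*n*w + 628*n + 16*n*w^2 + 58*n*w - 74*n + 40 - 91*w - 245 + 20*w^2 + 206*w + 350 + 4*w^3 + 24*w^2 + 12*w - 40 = 49*n^2 + 266*n + 4*w^3 + w^2*(16*n + 44) + w*(7*n^2 + 150*n + 127) + 105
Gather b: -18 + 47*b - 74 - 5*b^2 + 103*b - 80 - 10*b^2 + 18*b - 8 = -15*b^2 + 168*b - 180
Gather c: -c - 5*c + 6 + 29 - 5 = 30 - 6*c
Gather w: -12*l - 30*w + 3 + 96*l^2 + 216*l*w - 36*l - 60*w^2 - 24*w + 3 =96*l^2 - 48*l - 60*w^2 + w*(216*l - 54) + 6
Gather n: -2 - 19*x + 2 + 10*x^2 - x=10*x^2 - 20*x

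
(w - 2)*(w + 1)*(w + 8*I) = w^3 - w^2 + 8*I*w^2 - 2*w - 8*I*w - 16*I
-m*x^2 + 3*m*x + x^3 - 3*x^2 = x*(-m + x)*(x - 3)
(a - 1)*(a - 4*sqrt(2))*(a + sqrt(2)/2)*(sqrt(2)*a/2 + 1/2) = sqrt(2)*a^4/2 - 3*a^3 - sqrt(2)*a^3/2 - 15*sqrt(2)*a^2/4 + 3*a^2 - 2*a + 15*sqrt(2)*a/4 + 2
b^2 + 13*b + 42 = (b + 6)*(b + 7)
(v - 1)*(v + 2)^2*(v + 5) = v^4 + 8*v^3 + 15*v^2 - 4*v - 20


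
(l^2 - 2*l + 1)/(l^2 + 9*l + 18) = (l^2 - 2*l + 1)/(l^2 + 9*l + 18)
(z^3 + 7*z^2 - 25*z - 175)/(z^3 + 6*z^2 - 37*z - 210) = (z - 5)/(z - 6)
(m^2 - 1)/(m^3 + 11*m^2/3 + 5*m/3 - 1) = 3*(m - 1)/(3*m^2 + 8*m - 3)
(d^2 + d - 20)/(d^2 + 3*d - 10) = (d - 4)/(d - 2)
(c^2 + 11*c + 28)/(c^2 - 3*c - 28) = (c + 7)/(c - 7)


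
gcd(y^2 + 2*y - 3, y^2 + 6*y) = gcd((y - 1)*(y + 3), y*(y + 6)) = 1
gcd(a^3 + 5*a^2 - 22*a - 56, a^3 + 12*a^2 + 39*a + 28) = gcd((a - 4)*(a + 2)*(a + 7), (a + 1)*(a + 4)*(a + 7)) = a + 7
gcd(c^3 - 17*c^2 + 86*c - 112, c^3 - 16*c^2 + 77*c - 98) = c^2 - 9*c + 14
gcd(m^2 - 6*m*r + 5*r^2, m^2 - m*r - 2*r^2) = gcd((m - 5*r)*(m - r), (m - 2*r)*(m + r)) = 1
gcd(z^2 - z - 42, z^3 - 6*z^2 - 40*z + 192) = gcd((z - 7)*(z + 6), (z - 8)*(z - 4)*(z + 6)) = z + 6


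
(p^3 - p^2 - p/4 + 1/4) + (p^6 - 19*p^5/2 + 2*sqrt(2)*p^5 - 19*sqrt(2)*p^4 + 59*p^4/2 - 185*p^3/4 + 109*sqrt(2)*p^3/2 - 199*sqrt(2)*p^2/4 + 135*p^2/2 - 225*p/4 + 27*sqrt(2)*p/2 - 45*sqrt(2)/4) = p^6 - 19*p^5/2 + 2*sqrt(2)*p^5 - 19*sqrt(2)*p^4 + 59*p^4/2 - 181*p^3/4 + 109*sqrt(2)*p^3/2 - 199*sqrt(2)*p^2/4 + 133*p^2/2 - 113*p/2 + 27*sqrt(2)*p/2 - 45*sqrt(2)/4 + 1/4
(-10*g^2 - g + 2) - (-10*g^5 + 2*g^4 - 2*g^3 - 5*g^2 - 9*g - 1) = 10*g^5 - 2*g^4 + 2*g^3 - 5*g^2 + 8*g + 3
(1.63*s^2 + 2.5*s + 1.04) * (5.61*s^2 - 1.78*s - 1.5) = 9.1443*s^4 + 11.1236*s^3 - 1.0606*s^2 - 5.6012*s - 1.56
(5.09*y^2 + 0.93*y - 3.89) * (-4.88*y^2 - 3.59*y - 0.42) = -24.8392*y^4 - 22.8115*y^3 + 13.5067*y^2 + 13.5745*y + 1.6338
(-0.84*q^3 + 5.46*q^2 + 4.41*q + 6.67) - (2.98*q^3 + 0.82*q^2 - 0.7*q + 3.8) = -3.82*q^3 + 4.64*q^2 + 5.11*q + 2.87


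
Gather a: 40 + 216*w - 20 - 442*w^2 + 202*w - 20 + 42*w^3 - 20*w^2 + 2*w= 42*w^3 - 462*w^2 + 420*w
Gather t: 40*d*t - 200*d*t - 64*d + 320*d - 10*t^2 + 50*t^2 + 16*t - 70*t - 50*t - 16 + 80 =256*d + 40*t^2 + t*(-160*d - 104) + 64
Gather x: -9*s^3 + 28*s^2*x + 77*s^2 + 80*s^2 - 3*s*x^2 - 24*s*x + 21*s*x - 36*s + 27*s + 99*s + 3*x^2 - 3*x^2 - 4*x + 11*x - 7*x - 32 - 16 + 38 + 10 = -9*s^3 + 157*s^2 - 3*s*x^2 + 90*s + x*(28*s^2 - 3*s)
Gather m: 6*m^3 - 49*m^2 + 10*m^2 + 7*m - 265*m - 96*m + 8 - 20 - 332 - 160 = 6*m^3 - 39*m^2 - 354*m - 504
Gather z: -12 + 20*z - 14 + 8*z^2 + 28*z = 8*z^2 + 48*z - 26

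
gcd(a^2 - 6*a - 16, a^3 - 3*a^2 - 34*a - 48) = a^2 - 6*a - 16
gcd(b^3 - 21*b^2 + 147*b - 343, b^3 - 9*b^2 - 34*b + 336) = b - 7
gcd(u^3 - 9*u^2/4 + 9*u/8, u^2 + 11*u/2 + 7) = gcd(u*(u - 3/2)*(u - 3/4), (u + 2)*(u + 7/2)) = 1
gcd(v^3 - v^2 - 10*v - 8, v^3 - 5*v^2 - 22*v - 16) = v^2 + 3*v + 2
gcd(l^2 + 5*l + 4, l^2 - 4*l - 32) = l + 4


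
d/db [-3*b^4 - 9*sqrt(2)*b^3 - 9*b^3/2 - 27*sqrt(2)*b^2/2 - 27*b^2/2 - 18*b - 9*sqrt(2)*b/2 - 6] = -12*b^3 - 27*sqrt(2)*b^2 - 27*b^2/2 - 27*sqrt(2)*b - 27*b - 18 - 9*sqrt(2)/2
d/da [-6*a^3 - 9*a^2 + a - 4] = -18*a^2 - 18*a + 1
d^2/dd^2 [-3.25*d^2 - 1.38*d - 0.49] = -6.50000000000000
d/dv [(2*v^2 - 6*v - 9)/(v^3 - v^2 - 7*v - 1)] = (-2*v^4 + 12*v^3 + 7*v^2 - 22*v - 57)/(v^6 - 2*v^5 - 13*v^4 + 12*v^3 + 51*v^2 + 14*v + 1)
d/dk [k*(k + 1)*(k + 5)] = 3*k^2 + 12*k + 5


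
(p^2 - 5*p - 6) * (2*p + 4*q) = 2*p^3 + 4*p^2*q - 10*p^2 - 20*p*q - 12*p - 24*q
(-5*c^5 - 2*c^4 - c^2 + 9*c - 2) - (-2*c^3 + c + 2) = -5*c^5 - 2*c^4 + 2*c^3 - c^2 + 8*c - 4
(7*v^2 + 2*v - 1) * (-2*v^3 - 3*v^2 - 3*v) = -14*v^5 - 25*v^4 - 25*v^3 - 3*v^2 + 3*v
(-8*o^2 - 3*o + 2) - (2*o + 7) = -8*o^2 - 5*o - 5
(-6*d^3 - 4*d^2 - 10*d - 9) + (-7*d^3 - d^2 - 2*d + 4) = -13*d^3 - 5*d^2 - 12*d - 5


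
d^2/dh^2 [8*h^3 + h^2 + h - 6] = 48*h + 2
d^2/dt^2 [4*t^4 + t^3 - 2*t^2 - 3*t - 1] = 48*t^2 + 6*t - 4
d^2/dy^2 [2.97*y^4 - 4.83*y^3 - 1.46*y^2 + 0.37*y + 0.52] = 35.64*y^2 - 28.98*y - 2.92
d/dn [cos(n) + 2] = -sin(n)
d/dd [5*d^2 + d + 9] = 10*d + 1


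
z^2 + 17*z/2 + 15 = (z + 5/2)*(z + 6)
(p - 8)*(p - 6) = p^2 - 14*p + 48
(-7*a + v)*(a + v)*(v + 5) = -7*a^2*v - 35*a^2 - 6*a*v^2 - 30*a*v + v^3 + 5*v^2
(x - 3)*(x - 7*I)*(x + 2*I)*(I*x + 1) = I*x^4 + 6*x^3 - 3*I*x^3 - 18*x^2 + 9*I*x^2 + 14*x - 27*I*x - 42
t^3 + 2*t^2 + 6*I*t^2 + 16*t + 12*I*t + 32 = (t + 2)*(t - 2*I)*(t + 8*I)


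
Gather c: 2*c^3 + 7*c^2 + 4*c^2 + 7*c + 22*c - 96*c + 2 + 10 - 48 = 2*c^3 + 11*c^2 - 67*c - 36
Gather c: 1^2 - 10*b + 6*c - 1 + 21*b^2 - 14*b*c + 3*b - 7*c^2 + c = 21*b^2 - 7*b - 7*c^2 + c*(7 - 14*b)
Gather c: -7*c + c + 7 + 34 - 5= 36 - 6*c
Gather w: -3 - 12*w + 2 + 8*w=-4*w - 1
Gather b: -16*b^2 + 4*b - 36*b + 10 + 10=-16*b^2 - 32*b + 20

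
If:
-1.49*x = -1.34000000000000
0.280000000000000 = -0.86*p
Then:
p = -0.33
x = 0.90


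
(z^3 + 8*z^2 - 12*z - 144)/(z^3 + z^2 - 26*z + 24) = (z + 6)/(z - 1)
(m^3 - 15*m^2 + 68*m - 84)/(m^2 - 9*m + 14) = m - 6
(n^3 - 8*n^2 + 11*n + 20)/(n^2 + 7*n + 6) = (n^2 - 9*n + 20)/(n + 6)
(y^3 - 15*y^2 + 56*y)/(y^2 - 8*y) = y - 7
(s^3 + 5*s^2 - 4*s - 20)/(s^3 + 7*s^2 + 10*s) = (s - 2)/s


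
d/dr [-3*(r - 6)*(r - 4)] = 30 - 6*r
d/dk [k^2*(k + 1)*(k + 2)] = k*(4*k^2 + 9*k + 4)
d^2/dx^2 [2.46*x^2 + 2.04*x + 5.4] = 4.92000000000000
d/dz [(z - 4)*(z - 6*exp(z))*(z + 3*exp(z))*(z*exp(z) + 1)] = (z - 4)*(z + 1)*(z - 6*exp(z))*(z + 3*exp(z))*exp(z) + (z - 4)*(z - 6*exp(z))*(z*exp(z) + 1)*(3*exp(z) + 1) - (z - 4)*(z + 3*exp(z))*(z*exp(z) + 1)*(6*exp(z) - 1) + (z - 6*exp(z))*(z + 3*exp(z))*(z*exp(z) + 1)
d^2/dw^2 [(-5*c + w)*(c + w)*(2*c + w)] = -4*c + 6*w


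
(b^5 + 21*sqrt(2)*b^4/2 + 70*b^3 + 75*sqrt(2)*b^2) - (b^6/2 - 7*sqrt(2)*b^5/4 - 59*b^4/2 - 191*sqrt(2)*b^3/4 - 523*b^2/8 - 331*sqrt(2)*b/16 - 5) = -b^6/2 + b^5 + 7*sqrt(2)*b^5/4 + 21*sqrt(2)*b^4/2 + 59*b^4/2 + 191*sqrt(2)*b^3/4 + 70*b^3 + 523*b^2/8 + 75*sqrt(2)*b^2 + 331*sqrt(2)*b/16 + 5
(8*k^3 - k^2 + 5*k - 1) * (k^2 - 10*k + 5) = 8*k^5 - 81*k^4 + 55*k^3 - 56*k^2 + 35*k - 5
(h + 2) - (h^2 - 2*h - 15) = -h^2 + 3*h + 17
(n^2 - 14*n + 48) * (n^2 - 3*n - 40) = n^4 - 17*n^3 + 50*n^2 + 416*n - 1920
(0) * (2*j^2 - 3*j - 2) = 0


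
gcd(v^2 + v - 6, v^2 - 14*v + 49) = 1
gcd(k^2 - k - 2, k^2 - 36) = 1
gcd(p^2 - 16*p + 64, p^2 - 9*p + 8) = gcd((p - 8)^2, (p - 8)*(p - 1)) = p - 8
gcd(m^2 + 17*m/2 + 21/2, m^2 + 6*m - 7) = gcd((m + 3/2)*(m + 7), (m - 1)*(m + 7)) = m + 7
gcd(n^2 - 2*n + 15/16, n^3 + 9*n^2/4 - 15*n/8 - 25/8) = n - 5/4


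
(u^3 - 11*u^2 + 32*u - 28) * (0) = 0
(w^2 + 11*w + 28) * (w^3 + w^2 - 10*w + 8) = w^5 + 12*w^4 + 29*w^3 - 74*w^2 - 192*w + 224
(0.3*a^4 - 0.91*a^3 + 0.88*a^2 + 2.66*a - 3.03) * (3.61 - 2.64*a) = -0.792*a^5 + 3.4854*a^4 - 5.6083*a^3 - 3.8456*a^2 + 17.6018*a - 10.9383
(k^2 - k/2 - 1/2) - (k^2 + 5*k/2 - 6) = 11/2 - 3*k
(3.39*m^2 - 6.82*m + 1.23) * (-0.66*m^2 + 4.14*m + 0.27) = -2.2374*m^4 + 18.5358*m^3 - 28.1313*m^2 + 3.2508*m + 0.3321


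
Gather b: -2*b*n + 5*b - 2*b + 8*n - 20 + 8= b*(3 - 2*n) + 8*n - 12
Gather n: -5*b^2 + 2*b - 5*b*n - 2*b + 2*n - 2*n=-5*b^2 - 5*b*n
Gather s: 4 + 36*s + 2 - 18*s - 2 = 18*s + 4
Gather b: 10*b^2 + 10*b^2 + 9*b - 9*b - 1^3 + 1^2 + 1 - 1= 20*b^2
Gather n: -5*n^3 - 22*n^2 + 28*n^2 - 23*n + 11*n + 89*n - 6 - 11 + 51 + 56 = -5*n^3 + 6*n^2 + 77*n + 90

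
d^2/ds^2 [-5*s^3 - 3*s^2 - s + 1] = -30*s - 6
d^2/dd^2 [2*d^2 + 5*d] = 4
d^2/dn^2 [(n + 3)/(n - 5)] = 16/(n - 5)^3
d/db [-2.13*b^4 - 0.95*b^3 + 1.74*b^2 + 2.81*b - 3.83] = -8.52*b^3 - 2.85*b^2 + 3.48*b + 2.81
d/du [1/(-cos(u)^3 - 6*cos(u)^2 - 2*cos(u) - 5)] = (3*sin(u)^2 - 12*cos(u) - 5)*sin(u)/(cos(u)^3 + 6*cos(u)^2 + 2*cos(u) + 5)^2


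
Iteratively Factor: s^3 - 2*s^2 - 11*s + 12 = (s + 3)*(s^2 - 5*s + 4) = (s - 4)*(s + 3)*(s - 1)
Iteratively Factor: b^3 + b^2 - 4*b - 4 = (b + 1)*(b^2 - 4) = (b + 1)*(b + 2)*(b - 2)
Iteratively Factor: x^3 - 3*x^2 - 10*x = (x)*(x^2 - 3*x - 10) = x*(x + 2)*(x - 5)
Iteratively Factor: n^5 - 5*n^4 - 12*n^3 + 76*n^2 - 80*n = (n - 2)*(n^4 - 3*n^3 - 18*n^2 + 40*n) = (n - 5)*(n - 2)*(n^3 + 2*n^2 - 8*n) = (n - 5)*(n - 2)^2*(n^2 + 4*n) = (n - 5)*(n - 2)^2*(n + 4)*(n)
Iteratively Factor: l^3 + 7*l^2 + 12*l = (l + 4)*(l^2 + 3*l) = (l + 3)*(l + 4)*(l)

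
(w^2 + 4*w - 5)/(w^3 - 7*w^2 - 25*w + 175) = (w - 1)/(w^2 - 12*w + 35)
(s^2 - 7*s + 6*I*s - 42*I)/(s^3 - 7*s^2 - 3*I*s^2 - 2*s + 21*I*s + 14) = (s + 6*I)/(s^2 - 3*I*s - 2)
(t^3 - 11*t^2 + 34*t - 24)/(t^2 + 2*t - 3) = (t^2 - 10*t + 24)/(t + 3)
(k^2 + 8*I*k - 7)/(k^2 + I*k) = (k + 7*I)/k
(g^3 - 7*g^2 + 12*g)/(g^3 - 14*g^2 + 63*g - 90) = g*(g - 4)/(g^2 - 11*g + 30)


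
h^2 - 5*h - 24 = (h - 8)*(h + 3)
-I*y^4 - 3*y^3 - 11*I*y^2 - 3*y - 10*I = (y - 5*I)*(y - I)*(y + 2*I)*(-I*y + 1)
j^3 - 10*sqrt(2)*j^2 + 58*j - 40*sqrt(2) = (j - 5*sqrt(2))*(j - 4*sqrt(2))*(j - sqrt(2))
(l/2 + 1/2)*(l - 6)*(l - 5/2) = l^3/2 - 15*l^2/4 + 13*l/4 + 15/2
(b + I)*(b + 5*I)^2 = b^3 + 11*I*b^2 - 35*b - 25*I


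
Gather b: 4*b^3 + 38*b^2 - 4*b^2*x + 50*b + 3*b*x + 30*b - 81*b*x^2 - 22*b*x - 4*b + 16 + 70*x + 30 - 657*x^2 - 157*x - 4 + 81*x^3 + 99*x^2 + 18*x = 4*b^3 + b^2*(38 - 4*x) + b*(-81*x^2 - 19*x + 76) + 81*x^3 - 558*x^2 - 69*x + 42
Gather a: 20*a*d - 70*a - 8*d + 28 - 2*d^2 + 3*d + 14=a*(20*d - 70) - 2*d^2 - 5*d + 42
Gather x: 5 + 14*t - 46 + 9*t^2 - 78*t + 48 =9*t^2 - 64*t + 7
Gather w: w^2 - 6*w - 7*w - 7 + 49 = w^2 - 13*w + 42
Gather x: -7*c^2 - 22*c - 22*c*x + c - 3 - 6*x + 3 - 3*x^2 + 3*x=-7*c^2 - 21*c - 3*x^2 + x*(-22*c - 3)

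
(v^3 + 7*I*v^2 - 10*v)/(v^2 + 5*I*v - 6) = v*(v + 5*I)/(v + 3*I)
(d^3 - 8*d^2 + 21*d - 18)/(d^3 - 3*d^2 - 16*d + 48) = (d^2 - 5*d + 6)/(d^2 - 16)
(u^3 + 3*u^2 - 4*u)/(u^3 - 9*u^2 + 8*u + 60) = u*(u^2 + 3*u - 4)/(u^3 - 9*u^2 + 8*u + 60)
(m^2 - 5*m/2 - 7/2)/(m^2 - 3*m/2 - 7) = (m + 1)/(m + 2)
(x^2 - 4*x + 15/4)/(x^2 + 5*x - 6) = (x^2 - 4*x + 15/4)/(x^2 + 5*x - 6)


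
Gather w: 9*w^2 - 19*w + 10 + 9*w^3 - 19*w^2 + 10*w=9*w^3 - 10*w^2 - 9*w + 10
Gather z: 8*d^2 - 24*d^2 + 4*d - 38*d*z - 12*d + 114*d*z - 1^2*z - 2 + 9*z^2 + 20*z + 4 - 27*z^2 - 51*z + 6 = -16*d^2 - 8*d - 18*z^2 + z*(76*d - 32) + 8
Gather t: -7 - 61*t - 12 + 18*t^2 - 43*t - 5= 18*t^2 - 104*t - 24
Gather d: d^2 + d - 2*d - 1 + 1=d^2 - d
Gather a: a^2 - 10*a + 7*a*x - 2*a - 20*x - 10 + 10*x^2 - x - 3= a^2 + a*(7*x - 12) + 10*x^2 - 21*x - 13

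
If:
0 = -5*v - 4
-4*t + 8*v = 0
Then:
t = -8/5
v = -4/5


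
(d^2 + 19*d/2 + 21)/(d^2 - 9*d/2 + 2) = (2*d^2 + 19*d + 42)/(2*d^2 - 9*d + 4)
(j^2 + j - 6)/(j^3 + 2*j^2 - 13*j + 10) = (j + 3)/(j^2 + 4*j - 5)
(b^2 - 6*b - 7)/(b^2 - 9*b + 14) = (b + 1)/(b - 2)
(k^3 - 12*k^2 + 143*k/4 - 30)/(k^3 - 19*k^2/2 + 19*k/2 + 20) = (k - 3/2)/(k + 1)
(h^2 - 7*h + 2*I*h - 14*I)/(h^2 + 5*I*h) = (h^2 + h*(-7 + 2*I) - 14*I)/(h*(h + 5*I))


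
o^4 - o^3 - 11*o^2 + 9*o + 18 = (o - 3)*(o - 2)*(o + 1)*(o + 3)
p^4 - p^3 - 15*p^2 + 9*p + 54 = (p - 3)^2*(p + 2)*(p + 3)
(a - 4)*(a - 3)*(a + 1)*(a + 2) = a^4 - 4*a^3 - 7*a^2 + 22*a + 24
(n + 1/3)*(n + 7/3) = n^2 + 8*n/3 + 7/9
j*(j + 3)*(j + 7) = j^3 + 10*j^2 + 21*j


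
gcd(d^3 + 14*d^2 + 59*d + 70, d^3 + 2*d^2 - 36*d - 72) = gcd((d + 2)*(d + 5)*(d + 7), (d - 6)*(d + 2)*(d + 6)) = d + 2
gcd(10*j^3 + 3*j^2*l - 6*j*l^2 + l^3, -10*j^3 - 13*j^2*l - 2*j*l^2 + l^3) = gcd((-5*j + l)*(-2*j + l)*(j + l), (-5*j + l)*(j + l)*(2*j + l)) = 5*j^2 + 4*j*l - l^2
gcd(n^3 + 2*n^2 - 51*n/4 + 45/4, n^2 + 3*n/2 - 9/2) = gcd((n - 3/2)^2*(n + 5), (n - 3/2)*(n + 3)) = n - 3/2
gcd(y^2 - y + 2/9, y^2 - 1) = 1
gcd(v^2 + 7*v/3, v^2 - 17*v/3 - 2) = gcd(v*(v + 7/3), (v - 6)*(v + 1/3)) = 1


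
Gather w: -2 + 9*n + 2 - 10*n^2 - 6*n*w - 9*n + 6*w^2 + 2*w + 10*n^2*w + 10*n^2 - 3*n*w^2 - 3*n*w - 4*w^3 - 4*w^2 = -4*w^3 + w^2*(2 - 3*n) + w*(10*n^2 - 9*n + 2)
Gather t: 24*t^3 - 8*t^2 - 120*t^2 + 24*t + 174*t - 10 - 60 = 24*t^3 - 128*t^2 + 198*t - 70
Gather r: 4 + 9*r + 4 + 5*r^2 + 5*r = 5*r^2 + 14*r + 8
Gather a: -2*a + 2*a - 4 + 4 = 0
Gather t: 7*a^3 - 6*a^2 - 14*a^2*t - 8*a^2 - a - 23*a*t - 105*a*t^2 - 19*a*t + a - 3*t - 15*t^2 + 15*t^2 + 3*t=7*a^3 - 14*a^2 - 105*a*t^2 + t*(-14*a^2 - 42*a)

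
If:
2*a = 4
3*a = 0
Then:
No Solution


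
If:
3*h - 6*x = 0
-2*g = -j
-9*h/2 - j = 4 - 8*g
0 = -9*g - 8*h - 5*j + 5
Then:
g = 109/267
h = -92/267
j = 218/267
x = -46/267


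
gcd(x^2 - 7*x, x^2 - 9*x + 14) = x - 7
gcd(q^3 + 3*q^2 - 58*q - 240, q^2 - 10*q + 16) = q - 8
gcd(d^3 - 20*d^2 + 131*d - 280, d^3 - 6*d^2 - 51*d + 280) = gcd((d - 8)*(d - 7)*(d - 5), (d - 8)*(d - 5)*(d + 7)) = d^2 - 13*d + 40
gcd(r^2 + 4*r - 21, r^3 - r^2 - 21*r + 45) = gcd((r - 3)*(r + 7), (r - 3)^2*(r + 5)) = r - 3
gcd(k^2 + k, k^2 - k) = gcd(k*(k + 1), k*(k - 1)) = k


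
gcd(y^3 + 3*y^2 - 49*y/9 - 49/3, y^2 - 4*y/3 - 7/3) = y - 7/3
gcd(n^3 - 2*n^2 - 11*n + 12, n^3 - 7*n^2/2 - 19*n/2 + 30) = n^2 - n - 12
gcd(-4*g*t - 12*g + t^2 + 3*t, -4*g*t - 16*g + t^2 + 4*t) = -4*g + t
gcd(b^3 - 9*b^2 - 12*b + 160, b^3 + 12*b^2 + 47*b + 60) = b + 4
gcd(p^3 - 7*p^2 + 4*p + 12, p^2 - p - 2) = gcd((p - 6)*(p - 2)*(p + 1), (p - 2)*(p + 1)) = p^2 - p - 2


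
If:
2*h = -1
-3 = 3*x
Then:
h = -1/2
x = -1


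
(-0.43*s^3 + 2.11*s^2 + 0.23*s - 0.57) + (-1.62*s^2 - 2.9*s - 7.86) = -0.43*s^3 + 0.49*s^2 - 2.67*s - 8.43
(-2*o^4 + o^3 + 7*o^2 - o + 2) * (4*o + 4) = -8*o^5 - 4*o^4 + 32*o^3 + 24*o^2 + 4*o + 8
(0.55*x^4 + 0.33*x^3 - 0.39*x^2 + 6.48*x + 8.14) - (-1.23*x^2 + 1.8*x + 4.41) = 0.55*x^4 + 0.33*x^3 + 0.84*x^2 + 4.68*x + 3.73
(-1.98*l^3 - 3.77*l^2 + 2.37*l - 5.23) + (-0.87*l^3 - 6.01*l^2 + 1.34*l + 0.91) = -2.85*l^3 - 9.78*l^2 + 3.71*l - 4.32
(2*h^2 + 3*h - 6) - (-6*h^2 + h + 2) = 8*h^2 + 2*h - 8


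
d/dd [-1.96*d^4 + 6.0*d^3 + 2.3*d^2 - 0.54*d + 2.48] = -7.84*d^3 + 18.0*d^2 + 4.6*d - 0.54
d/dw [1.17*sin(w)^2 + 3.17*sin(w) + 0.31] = (2.34*sin(w) + 3.17)*cos(w)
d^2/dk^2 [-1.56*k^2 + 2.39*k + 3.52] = -3.12000000000000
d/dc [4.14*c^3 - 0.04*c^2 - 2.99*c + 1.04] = 12.42*c^2 - 0.08*c - 2.99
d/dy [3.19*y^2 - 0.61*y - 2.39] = 6.38*y - 0.61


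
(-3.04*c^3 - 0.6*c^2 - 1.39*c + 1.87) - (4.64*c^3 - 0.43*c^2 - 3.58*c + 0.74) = -7.68*c^3 - 0.17*c^2 + 2.19*c + 1.13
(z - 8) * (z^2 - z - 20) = z^3 - 9*z^2 - 12*z + 160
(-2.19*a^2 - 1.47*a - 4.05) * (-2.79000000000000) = 6.1101*a^2 + 4.1013*a + 11.2995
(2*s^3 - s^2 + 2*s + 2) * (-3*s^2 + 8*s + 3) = -6*s^5 + 19*s^4 - 8*s^3 + 7*s^2 + 22*s + 6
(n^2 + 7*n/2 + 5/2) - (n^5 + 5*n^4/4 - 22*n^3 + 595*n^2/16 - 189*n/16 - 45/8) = -n^5 - 5*n^4/4 + 22*n^3 - 579*n^2/16 + 245*n/16 + 65/8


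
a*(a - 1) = a^2 - a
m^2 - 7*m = m*(m - 7)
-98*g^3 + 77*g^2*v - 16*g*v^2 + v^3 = (-7*g + v)^2*(-2*g + v)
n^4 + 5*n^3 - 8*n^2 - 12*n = n*(n - 2)*(n + 1)*(n + 6)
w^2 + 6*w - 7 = (w - 1)*(w + 7)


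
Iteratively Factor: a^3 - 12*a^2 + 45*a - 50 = (a - 2)*(a^2 - 10*a + 25) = (a - 5)*(a - 2)*(a - 5)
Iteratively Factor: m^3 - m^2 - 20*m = (m - 5)*(m^2 + 4*m) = m*(m - 5)*(m + 4)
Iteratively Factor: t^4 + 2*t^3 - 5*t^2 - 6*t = (t + 3)*(t^3 - t^2 - 2*t) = (t + 1)*(t + 3)*(t^2 - 2*t) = t*(t + 1)*(t + 3)*(t - 2)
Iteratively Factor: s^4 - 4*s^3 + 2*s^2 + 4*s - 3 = (s + 1)*(s^3 - 5*s^2 + 7*s - 3) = (s - 3)*(s + 1)*(s^2 - 2*s + 1) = (s - 3)*(s - 1)*(s + 1)*(s - 1)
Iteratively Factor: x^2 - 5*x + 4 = (x - 4)*(x - 1)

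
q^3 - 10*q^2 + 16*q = q*(q - 8)*(q - 2)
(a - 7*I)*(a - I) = a^2 - 8*I*a - 7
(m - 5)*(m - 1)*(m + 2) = m^3 - 4*m^2 - 7*m + 10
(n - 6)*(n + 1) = n^2 - 5*n - 6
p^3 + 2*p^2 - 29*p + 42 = (p - 3)*(p - 2)*(p + 7)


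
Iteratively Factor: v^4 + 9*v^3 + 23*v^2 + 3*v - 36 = (v + 3)*(v^3 + 6*v^2 + 5*v - 12) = (v + 3)^2*(v^2 + 3*v - 4) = (v + 3)^2*(v + 4)*(v - 1)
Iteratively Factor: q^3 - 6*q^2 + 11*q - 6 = (q - 3)*(q^2 - 3*q + 2) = (q - 3)*(q - 2)*(q - 1)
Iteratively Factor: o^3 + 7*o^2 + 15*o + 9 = (o + 1)*(o^2 + 6*o + 9) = (o + 1)*(o + 3)*(o + 3)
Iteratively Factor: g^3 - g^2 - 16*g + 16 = (g - 4)*(g^2 + 3*g - 4) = (g - 4)*(g + 4)*(g - 1)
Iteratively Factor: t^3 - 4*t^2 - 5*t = (t + 1)*(t^2 - 5*t) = (t - 5)*(t + 1)*(t)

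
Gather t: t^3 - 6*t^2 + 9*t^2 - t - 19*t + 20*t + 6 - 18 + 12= t^3 + 3*t^2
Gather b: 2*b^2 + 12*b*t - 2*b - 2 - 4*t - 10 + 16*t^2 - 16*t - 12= 2*b^2 + b*(12*t - 2) + 16*t^2 - 20*t - 24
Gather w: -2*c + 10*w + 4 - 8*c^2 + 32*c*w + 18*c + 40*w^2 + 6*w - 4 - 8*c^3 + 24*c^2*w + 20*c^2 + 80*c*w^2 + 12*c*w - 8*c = -8*c^3 + 12*c^2 + 8*c + w^2*(80*c + 40) + w*(24*c^2 + 44*c + 16)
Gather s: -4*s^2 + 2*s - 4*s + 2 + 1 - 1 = -4*s^2 - 2*s + 2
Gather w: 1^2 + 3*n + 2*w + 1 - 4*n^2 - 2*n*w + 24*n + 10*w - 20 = -4*n^2 + 27*n + w*(12 - 2*n) - 18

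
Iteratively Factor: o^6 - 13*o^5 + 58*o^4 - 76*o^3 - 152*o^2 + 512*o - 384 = (o - 4)*(o^5 - 9*o^4 + 22*o^3 + 12*o^2 - 104*o + 96) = (o - 4)*(o - 3)*(o^4 - 6*o^3 + 4*o^2 + 24*o - 32) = (o - 4)*(o - 3)*(o - 2)*(o^3 - 4*o^2 - 4*o + 16) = (o - 4)*(o - 3)*(o - 2)*(o + 2)*(o^2 - 6*o + 8) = (o - 4)*(o - 3)*(o - 2)^2*(o + 2)*(o - 4)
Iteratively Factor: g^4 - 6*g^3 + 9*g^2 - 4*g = (g - 1)*(g^3 - 5*g^2 + 4*g) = (g - 4)*(g - 1)*(g^2 - g) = g*(g - 4)*(g - 1)*(g - 1)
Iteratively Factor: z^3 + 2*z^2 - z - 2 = (z - 1)*(z^2 + 3*z + 2) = (z - 1)*(z + 2)*(z + 1)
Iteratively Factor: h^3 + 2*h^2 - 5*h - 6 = (h + 3)*(h^2 - h - 2) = (h - 2)*(h + 3)*(h + 1)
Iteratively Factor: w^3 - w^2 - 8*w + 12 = (w - 2)*(w^2 + w - 6) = (w - 2)*(w + 3)*(w - 2)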